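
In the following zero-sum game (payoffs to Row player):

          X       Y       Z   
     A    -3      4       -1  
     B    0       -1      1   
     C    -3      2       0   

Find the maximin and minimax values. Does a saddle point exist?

Maximin = -1, Minimax = 0, Saddle: False

Work:
Row minimums: [-3, -1, -3] → maximin = -1
Column maximums: [0, 4, 1] → minimax = 0
No saddle point (maximin ≠ minimax). Mixed strategy needed.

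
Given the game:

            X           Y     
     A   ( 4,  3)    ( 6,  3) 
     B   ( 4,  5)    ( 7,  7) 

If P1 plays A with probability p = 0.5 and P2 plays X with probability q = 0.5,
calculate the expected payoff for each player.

E[P1] = 5.25, E[P2] = 4.5

Work:
E[P1] = p·q·π₁(A,X) + p·(1-q)·π₁(A,Y) + (1-p)·q·π₁(B,X) + (1-p)·(1-q)·π₁(B,Y)
= 0.5·0.5·4 + 0.5·0.5·6 + 0.5·0.5·4 + 0.5·0.5·7
= 5.25

E[P2] = 4.5 (similar calculation)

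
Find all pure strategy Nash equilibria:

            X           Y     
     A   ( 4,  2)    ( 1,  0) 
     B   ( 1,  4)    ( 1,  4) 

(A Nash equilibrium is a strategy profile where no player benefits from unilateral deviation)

Nash equilibrium: (A, X), (B, Y)

Work:
Best responses:
  P1 vs X: payoffs [4, 1] → best response A (payoff 4)
  P1 vs Y: payoffs [1, 1] → best response A/B (payoff 1)
  P2 vs A: payoffs [2, 0] → best response X (payoff 2)
  P2 vs B: payoffs [4, 4] → best response X/Y (payoff 4)
Mutual best responses: (A,X), (B,Y) → Nash equilibria.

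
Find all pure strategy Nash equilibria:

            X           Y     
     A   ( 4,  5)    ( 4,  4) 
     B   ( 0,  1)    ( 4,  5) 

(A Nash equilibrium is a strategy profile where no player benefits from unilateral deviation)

Nash equilibrium: (A, X), (B, Y)

Work:
Best responses:
  P1 vs X: payoffs [4, 0] → best response A (payoff 4)
  P1 vs Y: payoffs [4, 4] → best response A/B (payoff 4)
  P2 vs A: payoffs [5, 4] → best response X (payoff 5)
  P2 vs B: payoffs [1, 5] → best response Y (payoff 5)
Mutual best responses: (A,X), (B,Y) → Nash equilibria.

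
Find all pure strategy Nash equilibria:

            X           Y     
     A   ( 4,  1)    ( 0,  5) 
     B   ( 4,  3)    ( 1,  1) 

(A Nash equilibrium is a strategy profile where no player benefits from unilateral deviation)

Nash equilibrium: (B, X)

Work:
Best responses:
  P1 vs X: payoffs [4, 4] → best response A/B (payoff 4)
  P1 vs Y: payoffs [0, 1] → best response B (payoff 1)
  P2 vs A: payoffs [1, 5] → best response Y (payoff 5)
  P2 vs B: payoffs [3, 1] → best response X (payoff 3)
Mutual best responses: (B,X) → Nash equilibria.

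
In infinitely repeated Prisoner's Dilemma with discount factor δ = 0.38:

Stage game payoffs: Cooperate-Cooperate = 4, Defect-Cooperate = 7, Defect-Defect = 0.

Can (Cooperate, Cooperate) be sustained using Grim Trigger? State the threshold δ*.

δ* = 0.4286; since δ = 0.38 < 0.4286, cooperation cannot be sustained

Work:
For Grim Trigger:
Cooperate forever: 4/(1-δ)
Defect then punished: 7 + 0·δ/(1-δ)
Need: 4/(1-δ) ≥ 7 + 0·δ/(1-δ)
Solving: δ ≥ (T-R)/(T-P) = (7-4)/(7-0) = 0.4286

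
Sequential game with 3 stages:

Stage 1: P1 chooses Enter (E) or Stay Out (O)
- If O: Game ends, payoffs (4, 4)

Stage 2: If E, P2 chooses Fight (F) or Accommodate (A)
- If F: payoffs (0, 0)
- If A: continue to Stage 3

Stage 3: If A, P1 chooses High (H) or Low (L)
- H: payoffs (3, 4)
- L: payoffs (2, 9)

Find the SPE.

SPE: (O, A, H); Outcome (4, 4)

Work:
Stage 3: P1 chooses H (3 vs 2)
Stage 2: P2: F->0, A->4 (anticipating H). Choose A
Stage 1: P1: O->4, E->3 (anticipating A, H). Choose O
SPE path: O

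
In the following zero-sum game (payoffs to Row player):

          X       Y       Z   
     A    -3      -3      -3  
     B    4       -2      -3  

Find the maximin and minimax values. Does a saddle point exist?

Maximin = -3, Minimax = -3, Saddle: True

Work:
Row minimums: [-3, -3] → maximin = -3
Column maximums: [4, -2, -3] → minimax = -3
Saddle point exists! Game value = -3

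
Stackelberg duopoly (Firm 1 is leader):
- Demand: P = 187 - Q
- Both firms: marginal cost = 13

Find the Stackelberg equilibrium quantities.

q₁* (leader) = 87.0, q₂* (follower) = 43.5

Work:
Follower's reaction: q₂ = (a - c - q₁)/2
Leader substitutes: π₁ = q₁·(a - q₁ - (a-c-q₁)/2 - c)
FOC: q₁* = (187 - 13)/2 = 87.00
Then: q₂* = (187 - 13 - 87.0)/2 = 43.50
Leader has first-mover advantage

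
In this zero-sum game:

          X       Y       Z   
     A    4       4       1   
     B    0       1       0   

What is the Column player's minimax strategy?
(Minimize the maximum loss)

Column should play Z, value = 1

Work:
Column player minimizes Row's maximum payoff:
Column X: max payoff to Row = 4
Column Y: max payoff to Row = 4
Column Z: max payoff to Row = 1
Minimum is 1, achieved by column Z.
Minimax strategy: Z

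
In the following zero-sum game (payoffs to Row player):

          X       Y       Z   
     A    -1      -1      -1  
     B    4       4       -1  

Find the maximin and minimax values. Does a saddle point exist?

Maximin = -1, Minimax = -1, Saddle: True

Work:
Row minimums: [-1, -1] → maximin = -1
Column maximums: [4, 4, -1] → minimax = -1
Saddle point exists! Game value = -1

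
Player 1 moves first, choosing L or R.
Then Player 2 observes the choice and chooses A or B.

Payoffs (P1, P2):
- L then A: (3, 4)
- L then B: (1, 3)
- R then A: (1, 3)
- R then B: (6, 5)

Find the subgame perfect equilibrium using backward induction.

P1 plays R, P2 plays A after L and B after R; Payoff (6, 5)

Work:
Backward induction:
After L: P2 chooses A → P1 gets 3
After R: P2 chooses B → P1 gets 6
P1 chooses R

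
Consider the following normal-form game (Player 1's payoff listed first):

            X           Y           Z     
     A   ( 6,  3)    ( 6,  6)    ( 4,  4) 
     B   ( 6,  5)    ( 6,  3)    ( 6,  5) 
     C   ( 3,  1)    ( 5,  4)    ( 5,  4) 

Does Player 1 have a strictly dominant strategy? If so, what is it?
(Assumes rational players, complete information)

No strictly dominant strategy exists for Player 1

Work:
A strategy strictly dominates another if it gives a strictly higher payoff against every opponent action. Compare each pair of P1's strategies column-by-column:
  A vs B: [6 vs 6, 6 vs 6, 4 vs 6] → A does not strictly dominate B (column X: 6 ≤ 6)
  A vs C: [6 vs 3, 6 vs 5, 4 vs 5] → A does not strictly dominate C (column Z: 4 ≤ 5)
  B vs A: [6 vs 6, 6 vs 6, 6 vs 4] → B does not strictly dominate A (column X: 6 ≤ 6)
  B vs C: [6 vs 3, 6 vs 5, 6 vs 5] → B strictly dominates C
  C vs A: [3 vs 6, 5 vs 6, 5 vs 4] → C does not strictly dominate A (column X: 3 ≤ 6)
  C vs B: [3 vs 6, 5 vs 6, 5 vs 6] → C does not strictly dominate B (column X: 3 ≤ 6)
No single strategy strictly dominates all others → no strictly dominant strategy.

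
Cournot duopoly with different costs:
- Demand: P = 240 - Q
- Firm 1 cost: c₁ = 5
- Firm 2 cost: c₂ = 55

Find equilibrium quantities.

q₁* = 95.0, q₂* = 45.0

Work:
Reaction: q₁ = (240 - 5 - q₂)/2
Reaction: q₂ = (240 - 55 - q₁)/2
Solve simultaneously:
q₁* = (240 - 2×5 + 55)/3 = 95.0
q₂* = (240 - 2×55 + 5)/3 = 45.0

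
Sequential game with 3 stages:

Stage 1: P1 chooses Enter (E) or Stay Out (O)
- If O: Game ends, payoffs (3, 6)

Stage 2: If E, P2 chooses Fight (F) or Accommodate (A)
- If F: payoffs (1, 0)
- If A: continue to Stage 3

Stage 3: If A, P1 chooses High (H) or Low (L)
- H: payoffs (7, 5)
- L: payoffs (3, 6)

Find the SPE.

SPE: (E, A, H); Outcome (7, 5)

Work:
Stage 3: P1 chooses H (7 vs 3)
Stage 2: P2: F->0, A->5 (anticipating H). Choose A
Stage 1: P1: O->3, E->7 (anticipating A, H). Choose E
SPE path: E -> A -> H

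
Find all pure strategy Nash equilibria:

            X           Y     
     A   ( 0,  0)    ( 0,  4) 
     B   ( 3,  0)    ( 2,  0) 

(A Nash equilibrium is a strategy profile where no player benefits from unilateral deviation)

Nash equilibrium: (B, X), (B, Y)

Work:
Best responses:
  P1 vs X: payoffs [0, 3] → best response B (payoff 3)
  P1 vs Y: payoffs [0, 2] → best response B (payoff 2)
  P2 vs A: payoffs [0, 4] → best response Y (payoff 4)
  P2 vs B: payoffs [0, 0] → best response X/Y (payoff 0)
Mutual best responses: (B,X), (B,Y) → Nash equilibria.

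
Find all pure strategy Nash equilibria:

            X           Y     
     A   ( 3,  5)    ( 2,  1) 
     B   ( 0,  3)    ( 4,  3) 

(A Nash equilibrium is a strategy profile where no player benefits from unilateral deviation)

Nash equilibrium: (A, X), (B, Y)

Work:
Best responses:
  P1 vs X: payoffs [3, 0] → best response A (payoff 3)
  P1 vs Y: payoffs [2, 4] → best response B (payoff 4)
  P2 vs A: payoffs [5, 1] → best response X (payoff 5)
  P2 vs B: payoffs [3, 3] → best response X/Y (payoff 3)
Mutual best responses: (A,X), (B,Y) → Nash equilibria.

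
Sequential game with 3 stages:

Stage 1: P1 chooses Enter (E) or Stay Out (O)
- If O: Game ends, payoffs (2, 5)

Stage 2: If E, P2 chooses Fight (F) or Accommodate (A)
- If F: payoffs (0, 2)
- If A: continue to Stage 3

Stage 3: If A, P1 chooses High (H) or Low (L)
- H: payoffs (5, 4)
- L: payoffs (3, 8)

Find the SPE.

SPE: (E, A, H); Outcome (5, 4)

Work:
Stage 3: P1 chooses H (5 vs 3)
Stage 2: P2: F->2, A->4 (anticipating H). Choose A
Stage 1: P1: O->2, E->5 (anticipating A, H). Choose E
SPE path: E -> A -> H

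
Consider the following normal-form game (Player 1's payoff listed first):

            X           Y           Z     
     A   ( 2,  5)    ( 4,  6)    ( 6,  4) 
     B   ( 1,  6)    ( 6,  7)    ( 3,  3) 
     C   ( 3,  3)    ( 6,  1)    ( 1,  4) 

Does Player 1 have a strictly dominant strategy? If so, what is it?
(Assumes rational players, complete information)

No strictly dominant strategy exists for Player 1

Work:
A strategy strictly dominates another if it gives a strictly higher payoff against every opponent action. Compare each pair of P1's strategies column-by-column:
  A vs B: [2 vs 1, 4 vs 6, 6 vs 3] → A does not strictly dominate B (column Y: 4 ≤ 6)
  A vs C: [2 vs 3, 4 vs 6, 6 vs 1] → A does not strictly dominate C (column X: 2 ≤ 3)
  B vs A: [1 vs 2, 6 vs 4, 3 vs 6] → B does not strictly dominate A (column X: 1 ≤ 2)
  B vs C: [1 vs 3, 6 vs 6, 3 vs 1] → B does not strictly dominate C (column X: 1 ≤ 3)
  C vs A: [3 vs 2, 6 vs 4, 1 vs 6] → C does not strictly dominate A (column Z: 1 ≤ 6)
  C vs B: [3 vs 1, 6 vs 6, 1 vs 3] → C does not strictly dominate B (column Y: 6 ≤ 6)
No single strategy strictly dominates all others → no strictly dominant strategy.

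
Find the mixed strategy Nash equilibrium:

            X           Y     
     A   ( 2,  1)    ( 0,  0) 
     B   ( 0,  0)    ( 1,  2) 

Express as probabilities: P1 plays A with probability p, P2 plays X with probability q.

p = 0.6667, q = 0.3333

Work:
Find probabilities that make opponent indifferent:
P2 chooses q to make P1 indifferent between A and B
P1 chooses p to make P2 indifferent between X and Y
Mixed NE: P1 plays (A: 0.6667, B: 0.3333), P2 plays (X: 0.3333, Y: 0.6667)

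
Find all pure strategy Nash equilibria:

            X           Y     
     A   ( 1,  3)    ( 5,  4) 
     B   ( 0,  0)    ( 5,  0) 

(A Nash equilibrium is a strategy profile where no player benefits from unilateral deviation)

Nash equilibrium: (A, Y), (B, Y)

Work:
Best responses:
  P1 vs X: payoffs [1, 0] → best response A (payoff 1)
  P1 vs Y: payoffs [5, 5] → best response A/B (payoff 5)
  P2 vs A: payoffs [3, 4] → best response Y (payoff 4)
  P2 vs B: payoffs [0, 0] → best response X/Y (payoff 0)
Mutual best responses: (A,Y), (B,Y) → Nash equilibria.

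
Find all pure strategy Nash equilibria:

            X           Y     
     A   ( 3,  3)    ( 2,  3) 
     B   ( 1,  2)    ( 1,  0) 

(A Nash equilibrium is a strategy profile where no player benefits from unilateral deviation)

Nash equilibrium: (A, X), (A, Y)

Work:
Best responses:
  P1 vs X: payoffs [3, 1] → best response A (payoff 3)
  P1 vs Y: payoffs [2, 1] → best response A (payoff 2)
  P2 vs A: payoffs [3, 3] → best response X/Y (payoff 3)
  P2 vs B: payoffs [2, 0] → best response X (payoff 2)
Mutual best responses: (A,X), (A,Y) → Nash equilibria.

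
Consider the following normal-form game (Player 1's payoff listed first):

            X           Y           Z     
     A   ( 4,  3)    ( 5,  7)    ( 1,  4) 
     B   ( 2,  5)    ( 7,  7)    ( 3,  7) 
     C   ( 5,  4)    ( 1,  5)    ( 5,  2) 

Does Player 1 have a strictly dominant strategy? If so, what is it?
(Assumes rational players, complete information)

No strictly dominant strategy exists for Player 1

Work:
A strategy strictly dominates another if it gives a strictly higher payoff against every opponent action. Compare each pair of P1's strategies column-by-column:
  A vs B: [4 vs 2, 5 vs 7, 1 vs 3] → A does not strictly dominate B (column Y: 5 ≤ 7)
  A vs C: [4 vs 5, 5 vs 1, 1 vs 5] → A does not strictly dominate C (column X: 4 ≤ 5)
  B vs A: [2 vs 4, 7 vs 5, 3 vs 1] → B does not strictly dominate A (column X: 2 ≤ 4)
  B vs C: [2 vs 5, 7 vs 1, 3 vs 5] → B does not strictly dominate C (column X: 2 ≤ 5)
  C vs A: [5 vs 4, 1 vs 5, 5 vs 1] → C does not strictly dominate A (column Y: 1 ≤ 5)
  C vs B: [5 vs 2, 1 vs 7, 5 vs 3] → C does not strictly dominate B (column Y: 1 ≤ 7)
No single strategy strictly dominates all others → no strictly dominant strategy.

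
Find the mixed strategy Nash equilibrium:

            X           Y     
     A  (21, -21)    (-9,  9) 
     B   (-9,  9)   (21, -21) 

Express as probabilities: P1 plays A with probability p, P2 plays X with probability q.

p = 0.5, q = 0.5

Work:
Find probabilities that make opponent indifferent:
P2 chooses q to make P1 indifferent between A and B
P1 chooses p to make P2 indifferent between X and Y
Mixed NE: P1 plays (A: 0.5, B: 0.5), P2 plays (X: 0.5, Y: 0.5)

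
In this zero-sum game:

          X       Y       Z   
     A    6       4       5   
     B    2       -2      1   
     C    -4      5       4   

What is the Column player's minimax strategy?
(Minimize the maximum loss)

Column should play Y or Z (all achieve the minimum), value = 5

Work:
Column player minimizes Row's maximum payoff:
Column X: max payoff to Row = 6
Column Y: max payoff to Row = 5
Column Z: max payoff to Row = 5
Minimum is 5, achieved by columns Y, Z (tied).
Each of Y or Z is a minimax strategy.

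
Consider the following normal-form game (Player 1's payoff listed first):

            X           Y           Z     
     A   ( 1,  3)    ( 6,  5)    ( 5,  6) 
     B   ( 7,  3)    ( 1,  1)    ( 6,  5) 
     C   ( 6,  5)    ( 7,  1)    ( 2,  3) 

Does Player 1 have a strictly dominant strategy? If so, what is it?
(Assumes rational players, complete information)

No strictly dominant strategy exists for Player 1

Work:
A strategy strictly dominates another if it gives a strictly higher payoff against every opponent action. Compare each pair of P1's strategies column-by-column:
  A vs B: [1 vs 7, 6 vs 1, 5 vs 6] → A does not strictly dominate B (column X: 1 ≤ 7)
  A vs C: [1 vs 6, 6 vs 7, 5 vs 2] → A does not strictly dominate C (column X: 1 ≤ 6)
  B vs A: [7 vs 1, 1 vs 6, 6 vs 5] → B does not strictly dominate A (column Y: 1 ≤ 6)
  B vs C: [7 vs 6, 1 vs 7, 6 vs 2] → B does not strictly dominate C (column Y: 1 ≤ 7)
  C vs A: [6 vs 1, 7 vs 6, 2 vs 5] → C does not strictly dominate A (column Z: 2 ≤ 5)
  C vs B: [6 vs 7, 7 vs 1, 2 vs 6] → C does not strictly dominate B (column X: 6 ≤ 7)
No single strategy strictly dominates all others → no strictly dominant strategy.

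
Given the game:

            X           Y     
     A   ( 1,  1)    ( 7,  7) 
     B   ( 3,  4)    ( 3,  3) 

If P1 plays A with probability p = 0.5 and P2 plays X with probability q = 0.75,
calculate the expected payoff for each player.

E[P1] = 2.75, E[P2] = 3.125

Work:
E[P1] = p·q·π₁(A,X) + p·(1-q)·π₁(A,Y) + (1-p)·q·π₁(B,X) + (1-p)·(1-q)·π₁(B,Y)
= 0.5·0.75·1 + 0.5·0.25·7 + 0.5·0.75·3 + 0.5·0.25·3
= 2.75

E[P2] = 3.125 (similar calculation)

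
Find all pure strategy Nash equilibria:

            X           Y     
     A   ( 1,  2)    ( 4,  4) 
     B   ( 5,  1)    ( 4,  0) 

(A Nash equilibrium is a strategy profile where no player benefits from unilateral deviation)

Nash equilibrium: (A, Y), (B, X)

Work:
Best responses:
  P1 vs X: payoffs [1, 5] → best response B (payoff 5)
  P1 vs Y: payoffs [4, 4] → best response A/B (payoff 4)
  P2 vs A: payoffs [2, 4] → best response Y (payoff 4)
  P2 vs B: payoffs [1, 0] → best response X (payoff 1)
Mutual best responses: (A,Y), (B,X) → Nash equilibria.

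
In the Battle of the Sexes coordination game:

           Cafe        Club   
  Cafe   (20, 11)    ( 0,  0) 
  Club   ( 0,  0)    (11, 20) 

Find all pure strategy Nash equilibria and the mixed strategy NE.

Pure NE: (Cafe, Cafe) and (Club, Club); Mixed NE: p = 0.6452, q = 0.3548

Work:
Check pure NE:
(Cafe, Cafe): (20, 11) - no unilateral deviation beneficial
(Club, Club): (11, 20) - no unilateral deviation beneficial
Mixed NE: P1 plays Cafe with p = 0.6452, P2 plays Cafe with q = 0.3548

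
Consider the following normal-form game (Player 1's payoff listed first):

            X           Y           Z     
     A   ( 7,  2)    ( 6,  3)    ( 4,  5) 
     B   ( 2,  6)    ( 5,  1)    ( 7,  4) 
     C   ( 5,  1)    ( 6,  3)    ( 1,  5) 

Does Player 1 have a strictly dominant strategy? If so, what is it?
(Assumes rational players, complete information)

No strictly dominant strategy exists for Player 1

Work:
A strategy strictly dominates another if it gives a strictly higher payoff against every opponent action. Compare each pair of P1's strategies column-by-column:
  A vs B: [7 vs 2, 6 vs 5, 4 vs 7] → A does not strictly dominate B (column Z: 4 ≤ 7)
  A vs C: [7 vs 5, 6 vs 6, 4 vs 1] → A does not strictly dominate C (column Y: 6 ≤ 6)
  B vs A: [2 vs 7, 5 vs 6, 7 vs 4] → B does not strictly dominate A (column X: 2 ≤ 7)
  B vs C: [2 vs 5, 5 vs 6, 7 vs 1] → B does not strictly dominate C (column X: 2 ≤ 5)
  C vs A: [5 vs 7, 6 vs 6, 1 vs 4] → C does not strictly dominate A (column X: 5 ≤ 7)
  C vs B: [5 vs 2, 6 vs 5, 1 vs 7] → C does not strictly dominate B (column Z: 1 ≤ 7)
No single strategy strictly dominates all others → no strictly dominant strategy.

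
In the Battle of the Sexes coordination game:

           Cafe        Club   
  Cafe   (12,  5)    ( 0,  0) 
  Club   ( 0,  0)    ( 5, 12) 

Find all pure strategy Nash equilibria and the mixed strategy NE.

Pure NE: (Cafe, Cafe) and (Club, Club); Mixed NE: p = 0.7059, q = 0.2941

Work:
Check pure NE:
(Cafe, Cafe): (12, 5) - no unilateral deviation beneficial
(Club, Club): (5, 12) - no unilateral deviation beneficial
Mixed NE: P1 plays Cafe with p = 0.7059, P2 plays Cafe with q = 0.2941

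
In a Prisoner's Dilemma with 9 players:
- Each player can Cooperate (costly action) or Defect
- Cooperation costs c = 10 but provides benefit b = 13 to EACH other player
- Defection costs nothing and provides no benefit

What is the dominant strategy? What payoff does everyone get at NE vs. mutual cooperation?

Dominant: Defect; NE payoff = 0; Coop payoff = 94

Work:
Defect dominates (saves cost c = 10, benefit to others is external)
NE: All defect → everyone gets 0
If all cooperate: each receives (8)×13 - 10 = 94
Social dilemma: 94 > 0 but NE gives 0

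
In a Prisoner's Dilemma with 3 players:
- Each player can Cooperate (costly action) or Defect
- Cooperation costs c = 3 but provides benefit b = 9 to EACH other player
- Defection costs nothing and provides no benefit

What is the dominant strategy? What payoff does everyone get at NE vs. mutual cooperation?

Dominant: Defect; NE payoff = 0; Coop payoff = 15

Work:
Defect dominates (saves cost c = 3, benefit to others is external)
NE: All defect → everyone gets 0
If all cooperate: each receives (2)×9 - 3 = 15
Social dilemma: 15 > 0 but NE gives 0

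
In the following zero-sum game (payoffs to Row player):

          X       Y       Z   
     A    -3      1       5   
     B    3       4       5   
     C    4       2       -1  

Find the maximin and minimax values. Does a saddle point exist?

Maximin = 3, Minimax = 4, Saddle: False

Work:
Row minimums: [-3, 3, -1] → maximin = 3
Column maximums: [4, 4, 5] → minimax = 4
No saddle point (maximin ≠ minimax). Mixed strategy needed.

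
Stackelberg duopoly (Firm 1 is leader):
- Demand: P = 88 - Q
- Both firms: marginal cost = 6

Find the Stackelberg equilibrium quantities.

q₁* (leader) = 41.0, q₂* (follower) = 20.5

Work:
Follower's reaction: q₂ = (a - c - q₁)/2
Leader substitutes: π₁ = q₁·(a - q₁ - (a-c-q₁)/2 - c)
FOC: q₁* = (88 - 6)/2 = 41.00
Then: q₂* = (88 - 6 - 41.0)/2 = 20.50
Leader has first-mover advantage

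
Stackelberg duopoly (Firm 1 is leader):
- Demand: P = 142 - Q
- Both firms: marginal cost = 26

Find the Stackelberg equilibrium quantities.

q₁* (leader) = 58.0, q₂* (follower) = 29.0

Work:
Follower's reaction: q₂ = (a - c - q₁)/2
Leader substitutes: π₁ = q₁·(a - q₁ - (a-c-q₁)/2 - c)
FOC: q₁* = (142 - 26)/2 = 58.00
Then: q₂* = (142 - 26 - 58.0)/2 = 29.00
Leader has first-mover advantage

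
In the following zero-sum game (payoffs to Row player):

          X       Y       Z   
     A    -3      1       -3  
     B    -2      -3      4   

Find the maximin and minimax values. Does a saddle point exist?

Maximin = -3, Minimax = -2, Saddle: False

Work:
Row minimums: [-3, -3] → maximin = -3
Column maximums: [-2, 1, 4] → minimax = -2
No saddle point (maximin ≠ minimax). Mixed strategy needed.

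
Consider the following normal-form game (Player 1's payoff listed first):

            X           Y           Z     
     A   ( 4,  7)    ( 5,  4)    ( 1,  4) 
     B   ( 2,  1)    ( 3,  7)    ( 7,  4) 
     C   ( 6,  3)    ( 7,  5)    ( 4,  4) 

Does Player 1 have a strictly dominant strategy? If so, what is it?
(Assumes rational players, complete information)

No strictly dominant strategy exists for Player 1

Work:
A strategy strictly dominates another if it gives a strictly higher payoff against every opponent action. Compare each pair of P1's strategies column-by-column:
  A vs B: [4 vs 2, 5 vs 3, 1 vs 7] → A does not strictly dominate B (column Z: 1 ≤ 7)
  A vs C: [4 vs 6, 5 vs 7, 1 vs 4] → A does not strictly dominate C (column X: 4 ≤ 6)
  B vs A: [2 vs 4, 3 vs 5, 7 vs 1] → B does not strictly dominate A (column X: 2 ≤ 4)
  B vs C: [2 vs 6, 3 vs 7, 7 vs 4] → B does not strictly dominate C (column X: 2 ≤ 6)
  C vs A: [6 vs 4, 7 vs 5, 4 vs 1] → C strictly dominates A
  C vs B: [6 vs 2, 7 vs 3, 4 vs 7] → C does not strictly dominate B (column Z: 4 ≤ 7)
No single strategy strictly dominates all others → no strictly dominant strategy.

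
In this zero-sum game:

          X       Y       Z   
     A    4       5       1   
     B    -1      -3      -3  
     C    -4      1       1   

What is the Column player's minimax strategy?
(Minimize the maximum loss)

Column should play Z, value = 1

Work:
Column player minimizes Row's maximum payoff:
Column X: max payoff to Row = 4
Column Y: max payoff to Row = 5
Column Z: max payoff to Row = 1
Minimum is 1, achieved by column Z.
Minimax strategy: Z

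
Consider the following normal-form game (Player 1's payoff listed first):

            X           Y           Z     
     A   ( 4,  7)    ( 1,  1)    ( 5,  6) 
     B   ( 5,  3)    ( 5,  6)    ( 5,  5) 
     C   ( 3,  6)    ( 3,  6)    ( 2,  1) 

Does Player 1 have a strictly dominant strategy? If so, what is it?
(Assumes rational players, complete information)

No strictly dominant strategy exists for Player 1

Work:
A strategy strictly dominates another if it gives a strictly higher payoff against every opponent action. Compare each pair of P1's strategies column-by-column:
  A vs B: [4 vs 5, 1 vs 5, 5 vs 5] → A does not strictly dominate B (column X: 4 ≤ 5)
  A vs C: [4 vs 3, 1 vs 3, 5 vs 2] → A does not strictly dominate C (column Y: 1 ≤ 3)
  B vs A: [5 vs 4, 5 vs 1, 5 vs 5] → B does not strictly dominate A (column Z: 5 ≤ 5)
  B vs C: [5 vs 3, 5 vs 3, 5 vs 2] → B strictly dominates C
  C vs A: [3 vs 4, 3 vs 1, 2 vs 5] → C does not strictly dominate A (column X: 3 ≤ 4)
  C vs B: [3 vs 5, 3 vs 5, 2 vs 5] → C does not strictly dominate B (column X: 3 ≤ 5)
No single strategy strictly dominates all others → no strictly dominant strategy.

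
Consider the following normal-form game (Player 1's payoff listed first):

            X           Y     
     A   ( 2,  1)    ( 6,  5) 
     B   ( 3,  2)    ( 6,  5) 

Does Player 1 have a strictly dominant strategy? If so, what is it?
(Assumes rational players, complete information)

No strictly dominant strategy exists for Player 1

Work:
A strategy strictly dominates another if it gives a strictly higher payoff against every opponent action. Compare each pair of P1's strategies column-by-column:
  A vs B: [2 vs 3, 6 vs 6] → A does not strictly dominate B (column X: 2 ≤ 3)
  B vs A: [3 vs 2, 6 vs 6] → B does not strictly dominate A (column Y: 6 ≤ 6)
No single strategy strictly dominates all others → no strictly dominant strategy.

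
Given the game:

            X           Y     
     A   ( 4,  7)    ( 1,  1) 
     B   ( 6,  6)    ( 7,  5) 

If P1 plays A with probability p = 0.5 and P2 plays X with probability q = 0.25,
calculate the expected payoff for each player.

E[P1] = 4.25, E[P2] = 3.875

Work:
E[P1] = p·q·π₁(A,X) + p·(1-q)·π₁(A,Y) + (1-p)·q·π₁(B,X) + (1-p)·(1-q)·π₁(B,Y)
= 0.5·0.25·4 + 0.5·0.75·1 + 0.5·0.25·6 + 0.5·0.75·7
= 4.25

E[P2] = 3.875 (similar calculation)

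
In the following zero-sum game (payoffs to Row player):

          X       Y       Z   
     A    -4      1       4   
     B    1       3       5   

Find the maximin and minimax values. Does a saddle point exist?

Maximin = 1, Minimax = 1, Saddle: True

Work:
Row minimums: [-4, 1] → maximin = 1
Column maximums: [1, 3, 5] → minimax = 1
Saddle point exists! Game value = 1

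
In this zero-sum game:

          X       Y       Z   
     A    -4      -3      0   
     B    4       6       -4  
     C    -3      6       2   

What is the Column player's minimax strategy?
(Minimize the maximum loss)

Column should play Z, value = 2

Work:
Column player minimizes Row's maximum payoff:
Column X: max payoff to Row = 4
Column Y: max payoff to Row = 6
Column Z: max payoff to Row = 2
Minimum is 2, achieved by column Z.
Minimax strategy: Z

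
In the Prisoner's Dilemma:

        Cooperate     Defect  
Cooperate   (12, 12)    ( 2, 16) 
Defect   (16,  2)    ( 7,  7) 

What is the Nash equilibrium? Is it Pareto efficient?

(Defect, Defect) is NE; not Pareto efficient

Work:
Defect dominates Cooperate for both players:
If P2 cooperates: Defect (16) > Cooperate (12)
If P2 defects: Defect (7) > Cooperate (2)
NE: (Defect, Defect) with payoff (7, 7)
But (Cooperate, Cooperate) = (12, 12) Pareto dominates (7, 7)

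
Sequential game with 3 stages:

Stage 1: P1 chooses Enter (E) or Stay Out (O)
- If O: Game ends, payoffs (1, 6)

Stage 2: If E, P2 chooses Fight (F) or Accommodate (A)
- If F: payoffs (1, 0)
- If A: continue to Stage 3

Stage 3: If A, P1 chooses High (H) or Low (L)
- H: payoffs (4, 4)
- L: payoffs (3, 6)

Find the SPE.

SPE: (E, A, H); Outcome (4, 4)

Work:
Stage 3: P1 chooses H (4 vs 3)
Stage 2: P2: F->0, A->4 (anticipating H). Choose A
Stage 1: P1: O->1, E->4 (anticipating A, H). Choose E
SPE path: E -> A -> H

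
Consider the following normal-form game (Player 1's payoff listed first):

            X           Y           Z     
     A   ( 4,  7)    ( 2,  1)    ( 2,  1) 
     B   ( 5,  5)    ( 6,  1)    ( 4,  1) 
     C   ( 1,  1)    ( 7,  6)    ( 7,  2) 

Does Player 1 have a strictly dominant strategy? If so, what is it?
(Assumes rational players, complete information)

No strictly dominant strategy exists for Player 1

Work:
A strategy strictly dominates another if it gives a strictly higher payoff against every opponent action. Compare each pair of P1's strategies column-by-column:
  A vs B: [4 vs 5, 2 vs 6, 2 vs 4] → A does not strictly dominate B (column X: 4 ≤ 5)
  A vs C: [4 vs 1, 2 vs 7, 2 vs 7] → A does not strictly dominate C (column Y: 2 ≤ 7)
  B vs A: [5 vs 4, 6 vs 2, 4 vs 2] → B strictly dominates A
  B vs C: [5 vs 1, 6 vs 7, 4 vs 7] → B does not strictly dominate C (column Y: 6 ≤ 7)
  C vs A: [1 vs 4, 7 vs 2, 7 vs 2] → C does not strictly dominate A (column X: 1 ≤ 4)
  C vs B: [1 vs 5, 7 vs 6, 7 vs 4] → C does not strictly dominate B (column X: 1 ≤ 5)
No single strategy strictly dominates all others → no strictly dominant strategy.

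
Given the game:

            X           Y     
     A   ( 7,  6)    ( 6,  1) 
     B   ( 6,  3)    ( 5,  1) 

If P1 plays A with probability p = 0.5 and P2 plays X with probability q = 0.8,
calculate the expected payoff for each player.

E[P1] = 6.3, E[P2] = 3.8

Work:
E[P1] = p·q·π₁(A,X) + p·(1-q)·π₁(A,Y) + (1-p)·q·π₁(B,X) + (1-p)·(1-q)·π₁(B,Y)
= 0.5·0.8·7 + 0.5·0.2·6 + 0.5·0.8·6 + 0.5·0.2·5
= 6.3

E[P2] = 3.8 (similar calculation)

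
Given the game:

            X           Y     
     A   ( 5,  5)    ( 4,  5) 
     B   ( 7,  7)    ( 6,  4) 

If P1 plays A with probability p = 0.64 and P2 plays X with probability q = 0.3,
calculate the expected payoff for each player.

E[P1] = 5.02, E[P2] = 4.964

Work:
E[P1] = p·q·π₁(A,X) + p·(1-q)·π₁(A,Y) + (1-p)·q·π₁(B,X) + (1-p)·(1-q)·π₁(B,Y)
= 0.64·0.3·5 + 0.64·0.7·4 + 0.36·0.3·7 + 0.36·0.7·6
= 5.02

E[P2] = 4.964 (similar calculation)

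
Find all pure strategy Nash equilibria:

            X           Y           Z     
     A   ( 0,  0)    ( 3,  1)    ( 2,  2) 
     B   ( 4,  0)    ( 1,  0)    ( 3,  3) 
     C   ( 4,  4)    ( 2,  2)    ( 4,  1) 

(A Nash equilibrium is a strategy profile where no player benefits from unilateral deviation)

Nash equilibrium: (C, X)

Work:
Best responses:
  P1 vs X: payoffs [0, 4, 4] → best response B/C (payoff 4)
  P1 vs Y: payoffs [3, 1, 2] → best response A (payoff 3)
  P1 vs Z: payoffs [2, 3, 4] → best response C (payoff 4)
  P2 vs A: payoffs [0, 1, 2] → best response Z (payoff 2)
  P2 vs B: payoffs [0, 0, 3] → best response Z (payoff 3)
  P2 vs C: payoffs [4, 2, 1] → best response X (payoff 4)
Mutual best responses: (C,X) → Nash equilibria.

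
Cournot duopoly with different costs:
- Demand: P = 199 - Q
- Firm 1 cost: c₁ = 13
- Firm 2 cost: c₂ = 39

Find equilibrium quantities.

q₁* = 70.67, q₂* = 44.67

Work:
Reaction: q₁ = (199 - 13 - q₂)/2
Reaction: q₂ = (199 - 39 - q₁)/2
Solve simultaneously:
q₁* = (199 - 2×13 + 39)/3 = 70.67
q₂* = (199 - 2×39 + 13)/3 = 44.67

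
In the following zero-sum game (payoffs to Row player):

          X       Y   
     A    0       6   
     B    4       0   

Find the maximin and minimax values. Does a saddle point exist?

Maximin = 0, Minimax = 4, Saddle: False

Work:
Row minimums: [0, 0] → maximin = 0
Column maximums: [4, 6] → minimax = 4
No saddle point (maximin ≠ minimax). Mixed strategy needed.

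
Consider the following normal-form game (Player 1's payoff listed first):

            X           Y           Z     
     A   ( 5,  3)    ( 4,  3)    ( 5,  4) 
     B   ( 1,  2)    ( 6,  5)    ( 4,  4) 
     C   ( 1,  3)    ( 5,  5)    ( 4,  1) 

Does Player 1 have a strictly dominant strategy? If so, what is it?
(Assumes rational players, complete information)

No strictly dominant strategy exists for Player 1

Work:
A strategy strictly dominates another if it gives a strictly higher payoff against every opponent action. Compare each pair of P1's strategies column-by-column:
  A vs B: [5 vs 1, 4 vs 6, 5 vs 4] → A does not strictly dominate B (column Y: 4 ≤ 6)
  A vs C: [5 vs 1, 4 vs 5, 5 vs 4] → A does not strictly dominate C (column Y: 4 ≤ 5)
  B vs A: [1 vs 5, 6 vs 4, 4 vs 5] → B does not strictly dominate A (column X: 1 ≤ 5)
  B vs C: [1 vs 1, 6 vs 5, 4 vs 4] → B does not strictly dominate C (column X: 1 ≤ 1)
  C vs A: [1 vs 5, 5 vs 4, 4 vs 5] → C does not strictly dominate A (column X: 1 ≤ 5)
  C vs B: [1 vs 1, 5 vs 6, 4 vs 4] → C does not strictly dominate B (column X: 1 ≤ 1)
No single strategy strictly dominates all others → no strictly dominant strategy.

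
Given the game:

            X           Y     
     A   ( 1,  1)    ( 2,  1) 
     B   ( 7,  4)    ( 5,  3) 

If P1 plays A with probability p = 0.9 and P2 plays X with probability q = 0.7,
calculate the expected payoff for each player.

E[P1] = 1.81, E[P2] = 1.27

Work:
E[P1] = p·q·π₁(A,X) + p·(1-q)·π₁(A,Y) + (1-p)·q·π₁(B,X) + (1-p)·(1-q)·π₁(B,Y)
= 0.9·0.7·1 + 0.9·0.3·2 + 0.1·0.7·7 + 0.1·0.3·5
= 1.81

E[P2] = 1.27 (similar calculation)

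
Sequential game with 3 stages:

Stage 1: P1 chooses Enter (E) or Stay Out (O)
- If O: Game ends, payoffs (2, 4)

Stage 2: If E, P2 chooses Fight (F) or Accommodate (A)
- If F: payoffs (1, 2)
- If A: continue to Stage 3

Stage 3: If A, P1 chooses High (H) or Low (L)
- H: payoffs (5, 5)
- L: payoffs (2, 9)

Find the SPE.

SPE: (E, A, H); Outcome (5, 5)

Work:
Stage 3: P1 chooses H (5 vs 2)
Stage 2: P2: F->2, A->5 (anticipating H). Choose A
Stage 1: P1: O->2, E->5 (anticipating A, H). Choose E
SPE path: E -> A -> H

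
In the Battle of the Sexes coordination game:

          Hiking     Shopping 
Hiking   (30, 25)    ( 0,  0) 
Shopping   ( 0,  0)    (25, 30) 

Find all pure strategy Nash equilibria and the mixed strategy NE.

Pure NE: (Hiking, Hiking) and (Shopping, Shopping); Mixed NE: p = 0.5455, q = 0.4545

Work:
Check pure NE:
(Hiking, Hiking): (30, 25) - no unilateral deviation beneficial
(Shopping, Shopping): (25, 30) - no unilateral deviation beneficial
Mixed NE: P1 plays Hiking with p = 0.5455, P2 plays Hiking with q = 0.4545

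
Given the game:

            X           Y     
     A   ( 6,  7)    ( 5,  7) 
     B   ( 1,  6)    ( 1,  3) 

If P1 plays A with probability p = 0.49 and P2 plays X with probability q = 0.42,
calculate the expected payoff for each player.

E[P1] = 3.1658, E[P2] = 5.6026

Work:
E[P1] = p·q·π₁(A,X) + p·(1-q)·π₁(A,Y) + (1-p)·q·π₁(B,X) + (1-p)·(1-q)·π₁(B,Y)
= 0.49·0.42·6 + 0.49·0.58·5 + 0.51·0.42·1 + 0.51·0.58·1
= 3.1658

E[P2] = 5.6026 (similar calculation)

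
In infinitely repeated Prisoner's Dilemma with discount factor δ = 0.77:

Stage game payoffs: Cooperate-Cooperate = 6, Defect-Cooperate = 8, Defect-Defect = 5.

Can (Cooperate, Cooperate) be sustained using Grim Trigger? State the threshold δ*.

δ* = 0.6667; since δ = 0.77 ≥ 0.6667, cooperation can be sustained

Work:
For Grim Trigger:
Cooperate forever: 6/(1-δ)
Defect then punished: 8 + 5·δ/(1-δ)
Need: 6/(1-δ) ≥ 8 + 5·δ/(1-δ)
Solving: δ ≥ (T-R)/(T-P) = (8-6)/(8-5) = 0.6667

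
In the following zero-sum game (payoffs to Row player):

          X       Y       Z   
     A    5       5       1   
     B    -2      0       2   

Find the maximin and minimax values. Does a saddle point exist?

Maximin = 1, Minimax = 2, Saddle: False

Work:
Row minimums: [1, -2] → maximin = 1
Column maximums: [5, 5, 2] → minimax = 2
No saddle point (maximin ≠ minimax). Mixed strategy needed.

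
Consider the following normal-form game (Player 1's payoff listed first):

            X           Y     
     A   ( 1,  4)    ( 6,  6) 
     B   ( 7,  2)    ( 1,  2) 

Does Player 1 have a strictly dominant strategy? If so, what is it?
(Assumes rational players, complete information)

No strictly dominant strategy exists for Player 1

Work:
A strategy strictly dominates another if it gives a strictly higher payoff against every opponent action. Compare each pair of P1's strategies column-by-column:
  A vs B: [1 vs 7, 6 vs 1] → A does not strictly dominate B (column X: 1 ≤ 7)
  B vs A: [7 vs 1, 1 vs 6] → B does not strictly dominate A (column Y: 1 ≤ 6)
No single strategy strictly dominates all others → no strictly dominant strategy.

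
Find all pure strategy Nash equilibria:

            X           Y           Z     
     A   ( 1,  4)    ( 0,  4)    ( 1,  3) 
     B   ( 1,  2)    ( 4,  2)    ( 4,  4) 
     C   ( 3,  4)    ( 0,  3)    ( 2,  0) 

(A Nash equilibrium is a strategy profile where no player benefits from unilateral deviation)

Nash equilibrium: (B, Z), (C, X)

Work:
Best responses:
  P1 vs X: payoffs [1, 1, 3] → best response C (payoff 3)
  P1 vs Y: payoffs [0, 4, 0] → best response B (payoff 4)
  P1 vs Z: payoffs [1, 4, 2] → best response B (payoff 4)
  P2 vs A: payoffs [4, 4, 3] → best response X/Y (payoff 4)
  P2 vs B: payoffs [2, 2, 4] → best response Z (payoff 4)
  P2 vs C: payoffs [4, 3, 0] → best response X (payoff 4)
Mutual best responses: (B,Z), (C,X) → Nash equilibria.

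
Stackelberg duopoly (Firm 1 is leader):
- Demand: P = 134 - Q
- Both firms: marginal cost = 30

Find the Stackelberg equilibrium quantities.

q₁* (leader) = 52.0, q₂* (follower) = 26.0

Work:
Follower's reaction: q₂ = (a - c - q₁)/2
Leader substitutes: π₁ = q₁·(a - q₁ - (a-c-q₁)/2 - c)
FOC: q₁* = (134 - 30)/2 = 52.00
Then: q₂* = (134 - 30 - 52.0)/2 = 26.00
Leader has first-mover advantage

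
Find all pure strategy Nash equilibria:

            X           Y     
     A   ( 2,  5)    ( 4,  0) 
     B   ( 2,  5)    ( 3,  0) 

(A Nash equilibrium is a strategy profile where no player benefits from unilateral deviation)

Nash equilibrium: (A, X), (B, X)

Work:
Best responses:
  P1 vs X: payoffs [2, 2] → best response A/B (payoff 2)
  P1 vs Y: payoffs [4, 3] → best response A (payoff 4)
  P2 vs A: payoffs [5, 0] → best response X (payoff 5)
  P2 vs B: payoffs [5, 0] → best response X (payoff 5)
Mutual best responses: (A,X), (B,X) → Nash equilibria.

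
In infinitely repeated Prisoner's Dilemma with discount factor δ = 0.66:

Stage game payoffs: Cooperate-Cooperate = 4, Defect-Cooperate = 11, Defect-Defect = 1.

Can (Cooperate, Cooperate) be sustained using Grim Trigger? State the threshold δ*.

δ* = 0.7; since δ = 0.66 < 0.7, cooperation cannot be sustained

Work:
For Grim Trigger:
Cooperate forever: 4/(1-δ)
Defect then punished: 11 + 1·δ/(1-δ)
Need: 4/(1-δ) ≥ 11 + 1·δ/(1-δ)
Solving: δ ≥ (T-R)/(T-P) = (11-4)/(11-1) = 0.7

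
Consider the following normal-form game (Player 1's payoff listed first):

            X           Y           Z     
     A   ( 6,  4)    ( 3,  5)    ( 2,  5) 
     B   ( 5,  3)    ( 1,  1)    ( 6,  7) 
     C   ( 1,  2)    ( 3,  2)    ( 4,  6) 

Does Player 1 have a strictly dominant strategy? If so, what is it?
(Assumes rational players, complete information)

No strictly dominant strategy exists for Player 1

Work:
A strategy strictly dominates another if it gives a strictly higher payoff against every opponent action. Compare each pair of P1's strategies column-by-column:
  A vs B: [6 vs 5, 3 vs 1, 2 vs 6] → A does not strictly dominate B (column Z: 2 ≤ 6)
  A vs C: [6 vs 1, 3 vs 3, 2 vs 4] → A does not strictly dominate C (column Y: 3 ≤ 3)
  B vs A: [5 vs 6, 1 vs 3, 6 vs 2] → B does not strictly dominate A (column X: 5 ≤ 6)
  B vs C: [5 vs 1, 1 vs 3, 6 vs 4] → B does not strictly dominate C (column Y: 1 ≤ 3)
  C vs A: [1 vs 6, 3 vs 3, 4 vs 2] → C does not strictly dominate A (column X: 1 ≤ 6)
  C vs B: [1 vs 5, 3 vs 1, 4 vs 6] → C does not strictly dominate B (column X: 1 ≤ 5)
No single strategy strictly dominates all others → no strictly dominant strategy.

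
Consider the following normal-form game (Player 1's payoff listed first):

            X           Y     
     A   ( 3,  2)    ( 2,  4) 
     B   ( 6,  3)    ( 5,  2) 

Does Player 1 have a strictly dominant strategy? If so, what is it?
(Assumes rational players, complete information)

Yes, Player 1's strictly dominant strategy is B

Work:
A strategy strictly dominates another if it gives a strictly higher payoff against every opponent action. Compare each pair of P1's strategies column-by-column:
  A vs B: [3 vs 6, 2 vs 5] → A does not strictly dominate B (column X: 3 ≤ 6)
  B vs A: [6 vs 3, 5 vs 2] → B strictly dominates A
B strictly dominates every other strategy → strictly dominant.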